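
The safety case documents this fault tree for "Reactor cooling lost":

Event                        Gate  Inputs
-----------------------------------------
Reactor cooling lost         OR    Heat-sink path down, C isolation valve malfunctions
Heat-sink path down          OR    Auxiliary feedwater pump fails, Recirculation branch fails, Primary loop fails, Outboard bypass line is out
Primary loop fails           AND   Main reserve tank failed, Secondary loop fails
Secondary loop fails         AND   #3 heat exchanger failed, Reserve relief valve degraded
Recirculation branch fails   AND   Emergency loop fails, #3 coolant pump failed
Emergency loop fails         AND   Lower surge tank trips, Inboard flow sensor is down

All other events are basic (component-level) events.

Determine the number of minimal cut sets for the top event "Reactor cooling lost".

5

Emergency loop fails [AND]: one cut set from each child combined → 1 × 1 = 1 cut set(s).
Recirculation branch fails [AND]: one cut set from each child combined → 1 × 1 = 1 cut set(s).
Secondary loop fails [AND]: one cut set from each child combined → 1 × 1 = 1 cut set(s).
Primary loop fails [AND]: one cut set from each child combined → 1 × 1 = 1 cut set(s).
Heat-sink path down [OR]: union of children's cut sets → 4 cut set(s).
Reactor cooling lost [OR]: union of children's cut sets → 5 cut set(s).
Minimal cut sets: {Auxiliary feedwater pump fails}; {#3 coolant pump failed, Inboard flow sensor is down, Lower surge tank trips}; {#3 heat exchanger failed, Main reserve tank failed, Reserve relief valve degraded}; {Outboard bypass line is out}; {C isolation valve malfunctions}.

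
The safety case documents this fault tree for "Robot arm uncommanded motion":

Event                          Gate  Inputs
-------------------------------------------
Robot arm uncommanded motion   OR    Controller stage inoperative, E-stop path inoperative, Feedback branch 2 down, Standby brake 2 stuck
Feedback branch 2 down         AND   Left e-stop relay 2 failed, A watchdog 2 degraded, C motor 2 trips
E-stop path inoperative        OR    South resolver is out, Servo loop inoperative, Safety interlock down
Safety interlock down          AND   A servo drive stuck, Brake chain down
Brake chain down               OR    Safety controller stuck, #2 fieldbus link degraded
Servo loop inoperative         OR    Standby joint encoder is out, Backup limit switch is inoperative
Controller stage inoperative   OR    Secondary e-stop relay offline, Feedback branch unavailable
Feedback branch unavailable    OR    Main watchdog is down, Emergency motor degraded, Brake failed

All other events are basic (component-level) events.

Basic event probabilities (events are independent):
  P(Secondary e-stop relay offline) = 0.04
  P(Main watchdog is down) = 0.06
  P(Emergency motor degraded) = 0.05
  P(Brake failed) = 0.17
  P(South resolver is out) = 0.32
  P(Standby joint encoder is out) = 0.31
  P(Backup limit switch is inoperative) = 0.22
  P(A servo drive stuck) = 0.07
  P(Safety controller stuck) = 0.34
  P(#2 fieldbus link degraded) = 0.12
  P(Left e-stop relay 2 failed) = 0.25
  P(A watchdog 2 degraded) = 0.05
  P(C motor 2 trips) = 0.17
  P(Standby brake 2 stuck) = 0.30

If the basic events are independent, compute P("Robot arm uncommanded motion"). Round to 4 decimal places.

P(Feedback branch unavailable) [OR] = 1 − (1−0.06) × (1−0.05) × (1−0.17) = 0.258810
P(Controller stage inoperative) [OR] = 1 − (1−0.04) × (1−0.258810) = 0.288458
P(Servo loop inoperative) [OR] = 1 − (1−0.31) × (1−0.22) = 0.461800
P(Brake chain down) [OR] = 1 − (1−0.34) × (1−0.12) = 0.419200
P(Safety interlock down) [AND] = 0.07 × 0.419200 = 0.029344
P(E-stop path inoperative) [OR] = 1 − (1−0.32) × (1−0.461800) × (1−0.029344) = 0.644763
P(Feedback branch 2 down) [AND] = 0.25 × 0.05 × 0.17 = 0.002125
P(Robot arm uncommanded motion) [OR] = 1 − (1−0.288458) × (1−0.644763) × (1−0.002125) × (1−0.30) = 0.823440
Rounded to 4 decimal places: P(Robot arm uncommanded motion) ≈ 0.8234.

0.8234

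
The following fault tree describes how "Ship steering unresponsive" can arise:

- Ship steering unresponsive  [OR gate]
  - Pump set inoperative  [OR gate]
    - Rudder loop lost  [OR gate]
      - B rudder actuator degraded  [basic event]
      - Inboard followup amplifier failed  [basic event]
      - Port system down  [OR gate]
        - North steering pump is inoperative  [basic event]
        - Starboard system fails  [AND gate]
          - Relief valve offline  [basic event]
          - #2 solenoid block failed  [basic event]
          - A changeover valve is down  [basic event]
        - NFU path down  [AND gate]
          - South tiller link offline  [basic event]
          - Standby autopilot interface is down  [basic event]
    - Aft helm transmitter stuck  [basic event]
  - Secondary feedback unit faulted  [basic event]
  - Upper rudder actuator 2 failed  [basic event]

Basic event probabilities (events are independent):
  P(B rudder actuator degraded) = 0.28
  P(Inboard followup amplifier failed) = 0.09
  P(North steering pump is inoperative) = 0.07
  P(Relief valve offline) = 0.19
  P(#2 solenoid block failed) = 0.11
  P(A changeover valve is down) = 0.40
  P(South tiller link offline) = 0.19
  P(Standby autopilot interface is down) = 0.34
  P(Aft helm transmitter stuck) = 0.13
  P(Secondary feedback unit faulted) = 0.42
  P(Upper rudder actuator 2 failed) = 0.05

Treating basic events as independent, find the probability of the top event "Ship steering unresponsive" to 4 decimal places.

P(Starboard system fails) [AND] = 0.19 × 0.11 × 0.40 = 0.008360
P(NFU path down) [AND] = 0.19 × 0.34 = 0.064600
P(Port system down) [OR] = 1 − (1−0.07) × (1−0.008360) × (1−0.064600) = 0.137351
P(Rudder loop lost) [OR] = 1 − (1−0.28) × (1−0.09) × (1−0.137351) = 0.434792
P(Pump set inoperative) [OR] = 1 − (1−0.434792) × (1−0.13) = 0.508269
P(Ship steering unresponsive) [OR] = 1 − (1−0.508269) × (1−0.42) × (1−0.05) = 0.729056
Rounded to 4 decimal places: P(Ship steering unresponsive) ≈ 0.7291.

0.7291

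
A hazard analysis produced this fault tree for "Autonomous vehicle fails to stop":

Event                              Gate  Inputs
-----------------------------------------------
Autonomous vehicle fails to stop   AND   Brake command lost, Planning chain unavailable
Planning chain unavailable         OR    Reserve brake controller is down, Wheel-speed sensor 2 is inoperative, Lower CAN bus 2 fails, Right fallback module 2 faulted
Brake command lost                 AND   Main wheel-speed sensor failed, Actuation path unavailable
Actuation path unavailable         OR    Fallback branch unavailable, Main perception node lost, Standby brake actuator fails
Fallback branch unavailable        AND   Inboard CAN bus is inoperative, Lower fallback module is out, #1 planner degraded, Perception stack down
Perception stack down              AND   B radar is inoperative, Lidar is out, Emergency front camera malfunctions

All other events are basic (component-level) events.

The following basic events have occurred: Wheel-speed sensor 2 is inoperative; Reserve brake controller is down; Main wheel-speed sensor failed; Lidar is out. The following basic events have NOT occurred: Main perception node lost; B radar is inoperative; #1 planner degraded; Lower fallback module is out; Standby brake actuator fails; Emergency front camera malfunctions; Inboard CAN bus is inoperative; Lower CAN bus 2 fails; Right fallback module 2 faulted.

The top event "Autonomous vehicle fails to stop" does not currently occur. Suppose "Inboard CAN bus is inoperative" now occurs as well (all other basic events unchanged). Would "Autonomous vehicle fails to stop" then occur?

Counterfactual: set "Inboard CAN bus is inoperative" to occurred.
Perception stack down [AND]: B radar is inoperative=not, Lidar is out=occurs, Emergency front camera malfunctions=not → not all inputs occur → does not occur.
Fallback branch unavailable [AND]: Inboard CAN bus is inoperative=occurs, Lower fallback module is out=not, #1 planner degraded=not, Perception stack down=not → not all inputs occur → does not occur.
Actuation path unavailable [OR]: Fallback branch unavailable=not, Main perception node lost=not, Standby brake actuator fails=not → no input occurs → does not occur.
Brake command lost [AND]: Main wheel-speed sensor failed=occurs, Actuation path unavailable=not → not all inputs occur → does not occur.
Planning chain unavailable [OR]: Reserve brake controller is down=occurs, Wheel-speed sensor 2 is inoperative=occurs, Lower CAN bus 2 fails=not, Right fallback module 2 faulted=not → at least one input occurs → occurs.
Autonomous vehicle fails to stop [AND]: Brake command lost=not, Planning chain unavailable=occurs → not all inputs occur → does not occur.

No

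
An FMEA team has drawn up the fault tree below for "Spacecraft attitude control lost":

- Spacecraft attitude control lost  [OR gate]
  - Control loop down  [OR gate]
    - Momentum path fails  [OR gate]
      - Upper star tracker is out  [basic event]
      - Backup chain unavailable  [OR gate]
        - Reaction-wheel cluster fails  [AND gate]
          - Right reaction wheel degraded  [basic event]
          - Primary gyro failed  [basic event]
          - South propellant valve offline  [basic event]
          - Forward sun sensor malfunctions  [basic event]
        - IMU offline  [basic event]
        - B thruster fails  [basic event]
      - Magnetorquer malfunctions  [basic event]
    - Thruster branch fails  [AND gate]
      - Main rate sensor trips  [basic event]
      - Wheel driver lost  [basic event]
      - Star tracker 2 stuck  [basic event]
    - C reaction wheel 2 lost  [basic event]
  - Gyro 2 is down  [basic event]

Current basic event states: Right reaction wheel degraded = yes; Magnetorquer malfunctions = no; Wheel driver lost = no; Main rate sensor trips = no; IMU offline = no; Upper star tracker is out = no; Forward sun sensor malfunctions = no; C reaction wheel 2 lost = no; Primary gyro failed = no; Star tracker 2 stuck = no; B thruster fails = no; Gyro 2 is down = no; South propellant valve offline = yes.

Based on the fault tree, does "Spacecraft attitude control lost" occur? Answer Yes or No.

No

Reaction-wheel cluster fails [AND]: Right reaction wheel degraded=occurs, Primary gyro failed=not, South propellant valve offline=occurs, Forward sun sensor malfunctions=not → not all inputs occur → does not occur.
Backup chain unavailable [OR]: Reaction-wheel cluster fails=not, IMU offline=not, B thruster fails=not → no input occurs → does not occur.
Momentum path fails [OR]: Upper star tracker is out=not, Backup chain unavailable=not, Magnetorquer malfunctions=not → no input occurs → does not occur.
Thruster branch fails [AND]: Main rate sensor trips=not, Wheel driver lost=not, Star tracker 2 stuck=not → not all inputs occur → does not occur.
Control loop down [OR]: Momentum path fails=not, Thruster branch fails=not, C reaction wheel 2 lost=not → no input occurs → does not occur.
Spacecraft attitude control lost [OR]: Control loop down=not, Gyro 2 is down=not → no input occurs → does not occur.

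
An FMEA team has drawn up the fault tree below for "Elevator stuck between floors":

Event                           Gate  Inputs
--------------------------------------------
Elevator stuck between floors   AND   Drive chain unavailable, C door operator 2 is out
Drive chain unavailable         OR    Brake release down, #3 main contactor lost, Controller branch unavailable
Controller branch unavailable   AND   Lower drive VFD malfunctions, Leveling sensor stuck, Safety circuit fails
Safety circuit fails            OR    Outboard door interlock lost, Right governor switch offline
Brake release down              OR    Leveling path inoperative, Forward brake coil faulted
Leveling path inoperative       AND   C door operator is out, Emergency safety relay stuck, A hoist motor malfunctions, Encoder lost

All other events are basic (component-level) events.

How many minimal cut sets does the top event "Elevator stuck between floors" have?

Leveling path inoperative [AND]: one cut set from each child combined → 1 × 1 × 1 × 1 = 1 cut set(s).
Brake release down [OR]: union of children's cut sets → 2 cut set(s).
Safety circuit fails [OR]: union of children's cut sets → 2 cut set(s).
Controller branch unavailable [AND]: one cut set from each child combined → 1 × 1 × 2 = 2 cut set(s).
Drive chain unavailable [OR]: union of children's cut sets → 5 cut set(s).
Elevator stuck between floors [AND]: one cut set from each child combined → 5 × 1 = 5 cut set(s).
Minimal cut sets: {A hoist motor malfunctions, C door operator 2 is out, C door operator is out, Emergency safety relay stuck, Encoder lost}; {C door operator 2 is out, Forward brake coil faulted}; {#3 main contactor lost, C door operator 2 is out}; {C door operator 2 is out, Leveling sensor stuck, Lower drive VFD malfunctions, Outboard door interlock lost}; {C door operator 2 is out, Leveling sensor stuck, Lower drive VFD malfunctions, Right governor switch offline}.

5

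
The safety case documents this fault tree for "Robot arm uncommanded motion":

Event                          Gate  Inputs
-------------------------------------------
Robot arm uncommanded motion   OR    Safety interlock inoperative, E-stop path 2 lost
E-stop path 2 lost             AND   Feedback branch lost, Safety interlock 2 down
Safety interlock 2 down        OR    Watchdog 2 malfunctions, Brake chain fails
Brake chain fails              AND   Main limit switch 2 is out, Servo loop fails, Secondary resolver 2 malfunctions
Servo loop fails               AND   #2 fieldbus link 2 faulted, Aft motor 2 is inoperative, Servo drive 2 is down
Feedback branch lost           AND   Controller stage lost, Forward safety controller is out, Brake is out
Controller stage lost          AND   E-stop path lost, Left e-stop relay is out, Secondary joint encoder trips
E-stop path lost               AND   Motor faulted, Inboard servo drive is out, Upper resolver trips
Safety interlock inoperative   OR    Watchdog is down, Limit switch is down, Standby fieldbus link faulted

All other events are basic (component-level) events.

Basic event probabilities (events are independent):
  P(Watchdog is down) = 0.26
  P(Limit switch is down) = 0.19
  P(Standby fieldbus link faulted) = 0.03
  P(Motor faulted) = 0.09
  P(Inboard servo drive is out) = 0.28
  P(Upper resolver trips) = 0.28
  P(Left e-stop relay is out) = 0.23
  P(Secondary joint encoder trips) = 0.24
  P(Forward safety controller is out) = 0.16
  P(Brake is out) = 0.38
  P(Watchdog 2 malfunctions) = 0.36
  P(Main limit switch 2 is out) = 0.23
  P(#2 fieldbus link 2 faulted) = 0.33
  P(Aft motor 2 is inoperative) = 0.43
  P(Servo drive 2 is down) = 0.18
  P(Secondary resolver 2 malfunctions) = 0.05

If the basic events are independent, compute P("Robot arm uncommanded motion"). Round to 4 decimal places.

0.4186

P(Safety interlock inoperative) [OR] = 1 − (1−0.26) × (1−0.19) × (1−0.03) = 0.418582
P(E-stop path lost) [AND] = 0.09 × 0.28 × 0.28 = 0.007056
P(Controller stage lost) [AND] = 0.007056 × 0.23 × 0.24 = 0.000389
P(Feedback branch lost) [AND] = 0.000389 × 0.16 × 0.38 = 0.000024
P(Servo loop fails) [AND] = 0.33 × 0.43 × 0.18 = 0.025542
P(Brake chain fails) [AND] = 0.23 × 0.025542 × 0.05 = 0.000294
P(Safety interlock 2 down) [OR] = 1 − (1−0.36) × (1−0.000294) = 0.360188
P(E-stop path 2 lost) [AND] = 0.000024 × 0.360188 = 0.000009
P(Robot arm uncommanded motion) [OR] = 1 − (1−0.418582) × (1−0.000009) = 0.418587
Rounded to 4 decimal places: P(Robot arm uncommanded motion) ≈ 0.4186.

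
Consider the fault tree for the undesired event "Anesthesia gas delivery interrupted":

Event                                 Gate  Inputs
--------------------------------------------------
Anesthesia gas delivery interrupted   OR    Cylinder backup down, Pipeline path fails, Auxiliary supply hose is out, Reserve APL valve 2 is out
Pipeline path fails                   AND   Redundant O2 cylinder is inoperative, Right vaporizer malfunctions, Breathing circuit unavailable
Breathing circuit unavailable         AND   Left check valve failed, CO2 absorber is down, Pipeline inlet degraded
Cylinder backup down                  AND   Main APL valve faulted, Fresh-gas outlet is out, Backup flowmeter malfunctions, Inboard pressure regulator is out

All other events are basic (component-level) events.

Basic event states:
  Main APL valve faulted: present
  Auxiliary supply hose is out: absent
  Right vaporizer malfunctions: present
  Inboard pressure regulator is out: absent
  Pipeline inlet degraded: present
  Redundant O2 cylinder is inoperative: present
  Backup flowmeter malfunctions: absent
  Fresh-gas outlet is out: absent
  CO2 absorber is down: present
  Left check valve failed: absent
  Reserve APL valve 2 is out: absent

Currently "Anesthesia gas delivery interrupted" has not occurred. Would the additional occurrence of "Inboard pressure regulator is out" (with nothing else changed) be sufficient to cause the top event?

Counterfactual: set "Inboard pressure regulator is out" to occurred.
Cylinder backup down [AND]: Main APL valve faulted=occurs, Fresh-gas outlet is out=not, Backup flowmeter malfunctions=not, Inboard pressure regulator is out=occurs → not all inputs occur → does not occur.
Breathing circuit unavailable [AND]: Left check valve failed=not, CO2 absorber is down=occurs, Pipeline inlet degraded=occurs → not all inputs occur → does not occur.
Pipeline path fails [AND]: Redundant O2 cylinder is inoperative=occurs, Right vaporizer malfunctions=occurs, Breathing circuit unavailable=not → not all inputs occur → does not occur.
Anesthesia gas delivery interrupted [OR]: Cylinder backup down=not, Pipeline path fails=not, Auxiliary supply hose is out=not, Reserve APL valve 2 is out=not → no input occurs → does not occur.

No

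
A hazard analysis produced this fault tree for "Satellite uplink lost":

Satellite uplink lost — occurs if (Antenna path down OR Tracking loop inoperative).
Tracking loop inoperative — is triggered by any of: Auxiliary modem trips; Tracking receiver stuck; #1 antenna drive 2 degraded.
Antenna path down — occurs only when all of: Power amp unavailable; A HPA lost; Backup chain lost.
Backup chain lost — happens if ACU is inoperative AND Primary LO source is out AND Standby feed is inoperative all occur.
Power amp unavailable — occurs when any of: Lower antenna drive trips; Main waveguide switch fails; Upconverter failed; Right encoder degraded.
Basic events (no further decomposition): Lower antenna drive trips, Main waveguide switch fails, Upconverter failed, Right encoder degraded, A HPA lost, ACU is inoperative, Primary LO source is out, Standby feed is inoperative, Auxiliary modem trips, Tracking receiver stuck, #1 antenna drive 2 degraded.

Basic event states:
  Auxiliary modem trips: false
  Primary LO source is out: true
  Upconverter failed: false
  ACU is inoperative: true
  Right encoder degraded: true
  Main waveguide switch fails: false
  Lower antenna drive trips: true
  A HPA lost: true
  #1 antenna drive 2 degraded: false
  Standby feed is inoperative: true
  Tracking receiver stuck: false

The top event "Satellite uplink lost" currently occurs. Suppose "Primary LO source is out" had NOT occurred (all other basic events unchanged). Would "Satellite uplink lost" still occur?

Counterfactual: set "Primary LO source is out" to not occurred.
Power amp unavailable [OR]: Lower antenna drive trips=occurs, Main waveguide switch fails=not, Upconverter failed=not, Right encoder degraded=occurs → at least one input occurs → occurs.
Backup chain lost [AND]: ACU is inoperative=occurs, Primary LO source is out=not, Standby feed is inoperative=occurs → not all inputs occur → does not occur.
Antenna path down [AND]: Power amp unavailable=occurs, A HPA lost=occurs, Backup chain lost=not → not all inputs occur → does not occur.
Tracking loop inoperative [OR]: Auxiliary modem trips=not, Tracking receiver stuck=not, #1 antenna drive 2 degraded=not → no input occurs → does not occur.
Satellite uplink lost [OR]: Antenna path down=not, Tracking loop inoperative=not → no input occurs → does not occur.

No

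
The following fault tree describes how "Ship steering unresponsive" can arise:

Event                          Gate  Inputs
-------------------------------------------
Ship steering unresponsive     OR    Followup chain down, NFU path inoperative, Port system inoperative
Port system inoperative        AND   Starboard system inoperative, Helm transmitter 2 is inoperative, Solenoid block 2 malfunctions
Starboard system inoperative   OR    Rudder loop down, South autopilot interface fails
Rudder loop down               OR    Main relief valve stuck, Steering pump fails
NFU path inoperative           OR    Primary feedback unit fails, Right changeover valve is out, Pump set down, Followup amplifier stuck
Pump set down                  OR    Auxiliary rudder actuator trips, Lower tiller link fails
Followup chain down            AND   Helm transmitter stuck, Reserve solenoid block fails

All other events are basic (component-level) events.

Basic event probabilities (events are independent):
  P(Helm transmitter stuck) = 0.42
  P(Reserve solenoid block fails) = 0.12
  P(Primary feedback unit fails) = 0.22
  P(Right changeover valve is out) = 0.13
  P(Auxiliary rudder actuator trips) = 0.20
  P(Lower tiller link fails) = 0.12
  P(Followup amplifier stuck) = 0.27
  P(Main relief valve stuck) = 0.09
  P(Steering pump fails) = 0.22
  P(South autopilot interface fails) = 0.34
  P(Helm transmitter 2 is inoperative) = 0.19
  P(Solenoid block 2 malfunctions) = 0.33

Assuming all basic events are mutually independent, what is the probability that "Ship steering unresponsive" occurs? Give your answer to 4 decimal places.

P(Followup chain down) [AND] = 0.42 × 0.12 = 0.050400
P(Pump set down) [OR] = 1 − (1−0.20) × (1−0.12) = 0.296000
P(NFU path inoperative) [OR] = 1 − (1−0.22) × (1−0.13) × (1−0.296000) × (1−0.27) = 0.651254
P(Rudder loop down) [OR] = 1 − (1−0.09) × (1−0.22) = 0.290200
P(Starboard system inoperative) [OR] = 1 − (1−0.290200) × (1−0.34) = 0.531532
P(Port system inoperative) [AND] = 0.531532 × 0.19 × 0.33 = 0.033327
P(Ship steering unresponsive) [OR] = 1 − (1−0.050400) × (1−0.651254) × (1−0.033327) = 0.679868
Rounded to 4 decimal places: P(Ship steering unresponsive) ≈ 0.6799.

0.6799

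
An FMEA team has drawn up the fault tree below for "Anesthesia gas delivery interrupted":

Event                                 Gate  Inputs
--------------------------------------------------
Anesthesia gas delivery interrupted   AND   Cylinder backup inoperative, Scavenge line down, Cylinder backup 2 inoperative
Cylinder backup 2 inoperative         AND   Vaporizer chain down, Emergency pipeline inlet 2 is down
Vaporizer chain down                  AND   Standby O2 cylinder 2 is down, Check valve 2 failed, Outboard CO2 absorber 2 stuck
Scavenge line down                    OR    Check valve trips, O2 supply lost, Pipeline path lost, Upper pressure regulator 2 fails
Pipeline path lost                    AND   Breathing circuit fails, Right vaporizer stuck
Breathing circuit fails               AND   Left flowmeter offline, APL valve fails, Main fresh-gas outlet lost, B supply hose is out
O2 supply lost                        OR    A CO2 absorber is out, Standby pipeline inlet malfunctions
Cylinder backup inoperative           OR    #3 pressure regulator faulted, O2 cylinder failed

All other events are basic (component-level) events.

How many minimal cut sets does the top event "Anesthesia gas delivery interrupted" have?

Cylinder backup inoperative [OR]: union of children's cut sets → 2 cut set(s).
O2 supply lost [OR]: union of children's cut sets → 2 cut set(s).
Breathing circuit fails [AND]: one cut set from each child combined → 1 × 1 × 1 × 1 = 1 cut set(s).
Pipeline path lost [AND]: one cut set from each child combined → 1 × 1 = 1 cut set(s).
Scavenge line down [OR]: union of children's cut sets → 5 cut set(s).
Vaporizer chain down [AND]: one cut set from each child combined → 1 × 1 × 1 = 1 cut set(s).
Cylinder backup 2 inoperative [AND]: one cut set from each child combined → 1 × 1 = 1 cut set(s).
Anesthesia gas delivery interrupted [AND]: one cut set from each child combined → 2 × 5 × 1 = 10 cut set(s).
Minimal cut sets: {#3 pressure regulator faulted, Check valve 2 failed, Check valve trips, Emergency pipeline inlet 2 is down, Outboard CO2 absorber 2 stuck, Standby O2 cylinder 2 is down}; {#3 pressure regulator faulted, A CO2 absorber is out, Check valve 2 failed, Emergency pipeline inlet 2 is down, Outboard CO2 absorber 2 stuck, Standby O2 cylinder 2 is down}; {#3 pressure regulator faulted, Check valve 2 failed, Emergency pipeline inlet 2 is down, Outboard CO2 absorber 2 stuck, Standby O2 cylinder 2 is down, Standby pipeline inlet malfunctions}; {#3 pressure regulator faulted, APL valve fails, B supply hose is out, Check valve 2 failed, Emergency pipeline inlet 2 is down, Left flowmeter offline, Main fresh-gas outlet lost, Outboard CO2 absorber 2 stuck, Right vaporizer stuck, Standby O2 cylinder 2 is down}; {#3 pressure regulator faulted, Check valve 2 failed, Emergency pipeline inlet 2 is down, Outboard CO2 absorber 2 stuck, Standby O2 cylinder 2 is down, Upper pressure regulator 2 fails}; {Check valve 2 failed, Check valve trips, Emergency pipeline inlet 2 is down, O2 cylinder failed, Outboard CO2 absorber 2 stuck, Standby O2 cylinder 2 is down}; {A CO2 absorber is out, Check valve 2 failed, Emergency pipeline inlet 2 is down, O2 cylinder failed, Outboard CO2 absorber 2 stuck, Standby O2 cylinder 2 is down}; {Check valve 2 failed, Emergency pipeline inlet 2 is down, O2 cylinder failed, Outboard CO2 absorber 2 stuck, Standby O2 cylinder 2 is down, Standby pipeline inlet malfunctions}; {APL valve fails, B supply hose is out, Check valve 2 failed, Emergency pipeline inlet 2 is down, Left flowmeter offline, Main fresh-gas outlet lost, O2 cylinder failed, Outboard CO2 absorber 2 stuck, Right vaporizer stuck, Standby O2 cylinder 2 is down}; {Check valve 2 failed, Emergency pipeline inlet 2 is down, O2 cylinder failed, Outboard CO2 absorber 2 stuck, Standby O2 cylinder 2 is down, Upper pressure regulator 2 fails}.

10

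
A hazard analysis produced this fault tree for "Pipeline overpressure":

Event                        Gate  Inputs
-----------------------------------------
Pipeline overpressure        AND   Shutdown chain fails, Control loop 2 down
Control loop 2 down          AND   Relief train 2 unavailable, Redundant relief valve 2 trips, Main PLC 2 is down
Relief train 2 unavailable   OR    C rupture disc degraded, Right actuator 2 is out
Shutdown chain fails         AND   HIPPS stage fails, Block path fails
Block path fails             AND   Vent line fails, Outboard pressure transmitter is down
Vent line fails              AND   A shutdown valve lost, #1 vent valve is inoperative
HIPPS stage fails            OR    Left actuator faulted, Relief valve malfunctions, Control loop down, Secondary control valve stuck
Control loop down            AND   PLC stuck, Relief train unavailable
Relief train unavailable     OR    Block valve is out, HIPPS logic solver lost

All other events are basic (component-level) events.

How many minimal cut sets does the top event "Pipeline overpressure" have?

Relief train unavailable [OR]: union of children's cut sets → 2 cut set(s).
Control loop down [AND]: one cut set from each child combined → 1 × 2 = 2 cut set(s).
HIPPS stage fails [OR]: union of children's cut sets → 5 cut set(s).
Vent line fails [AND]: one cut set from each child combined → 1 × 1 = 1 cut set(s).
Block path fails [AND]: one cut set from each child combined → 1 × 1 = 1 cut set(s).
Shutdown chain fails [AND]: one cut set from each child combined → 5 × 1 = 5 cut set(s).
Relief train 2 unavailable [OR]: union of children's cut sets → 2 cut set(s).
Control loop 2 down [AND]: one cut set from each child combined → 2 × 1 × 1 = 2 cut set(s).
Pipeline overpressure [AND]: one cut set from each child combined → 5 × 2 = 10 cut set(s).
Minimal cut sets: {#1 vent valve is inoperative, A shutdown valve lost, C rupture disc degraded, Left actuator faulted, Main PLC 2 is down, Outboard pressure transmitter is down, Redundant relief valve 2 trips}; {#1 vent valve is inoperative, A shutdown valve lost, Left actuator faulted, Main PLC 2 is down, Outboard pressure transmitter is down, Redundant relief valve 2 trips, Right actuator 2 is out}; {#1 vent valve is inoperative, A shutdown valve lost, C rupture disc degraded, Main PLC 2 is down, Outboard pressure transmitter is down, Redundant relief valve 2 trips, Relief valve malfunctions}; {#1 vent valve is inoperative, A shutdown valve lost, Main PLC 2 is down, Outboard pressure transmitter is down, Redundant relief valve 2 trips, Relief valve malfunctions, Right actuator 2 is out}; {#1 vent valve is inoperative, A shutdown valve lost, Block valve is out, C rupture disc degraded, Main PLC 2 is down, Outboard pressure transmitter is down, PLC stuck, Redundant relief valve 2 trips}; {#1 vent valve is inoperative, A shutdown valve lost, Block valve is out, Main PLC 2 is down, Outboard pressure transmitter is down, PLC stuck, Redundant relief valve 2 trips, Right actuator 2 is out}; {#1 vent valve is inoperative, A shutdown valve lost, C rupture disc degraded, HIPPS logic solver lost, Main PLC 2 is down, Outboard pressure transmitter is down, PLC stuck, Redundant relief valve 2 trips}; {#1 vent valve is inoperative, A shutdown valve lost, HIPPS logic solver lost, Main PLC 2 is down, Outboard pressure transmitter is down, PLC stuck, Redundant relief valve 2 trips, Right actuator 2 is out}; {#1 vent valve is inoperative, A shutdown valve lost, C rupture disc degraded, Main PLC 2 is down, Outboard pressure transmitter is down, Redundant relief valve 2 trips, Secondary control valve stuck}; {#1 vent valve is inoperative, A shutdown valve lost, Main PLC 2 is down, Outboard pressure transmitter is down, Redundant relief valve 2 trips, Right actuator 2 is out, Secondary control valve stuck}.

10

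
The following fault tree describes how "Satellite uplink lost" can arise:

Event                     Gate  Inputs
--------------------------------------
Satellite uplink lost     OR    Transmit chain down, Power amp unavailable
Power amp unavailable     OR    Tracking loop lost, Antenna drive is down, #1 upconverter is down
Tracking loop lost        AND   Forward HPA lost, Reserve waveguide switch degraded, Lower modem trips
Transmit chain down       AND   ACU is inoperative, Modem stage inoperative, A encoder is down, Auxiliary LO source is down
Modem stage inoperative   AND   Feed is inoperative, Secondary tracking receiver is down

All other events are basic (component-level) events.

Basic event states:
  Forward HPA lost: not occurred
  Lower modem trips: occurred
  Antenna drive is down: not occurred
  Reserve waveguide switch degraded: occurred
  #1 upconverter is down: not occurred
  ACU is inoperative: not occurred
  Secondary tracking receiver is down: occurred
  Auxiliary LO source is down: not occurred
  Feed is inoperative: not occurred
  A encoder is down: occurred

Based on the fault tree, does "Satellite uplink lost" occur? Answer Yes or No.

No

Modem stage inoperative [AND]: Feed is inoperative=not, Secondary tracking receiver is down=occurs → not all inputs occur → does not occur.
Transmit chain down [AND]: ACU is inoperative=not, Modem stage inoperative=not, A encoder is down=occurs, Auxiliary LO source is down=not → not all inputs occur → does not occur.
Tracking loop lost [AND]: Forward HPA lost=not, Reserve waveguide switch degraded=occurs, Lower modem trips=occurs → not all inputs occur → does not occur.
Power amp unavailable [OR]: Tracking loop lost=not, Antenna drive is down=not, #1 upconverter is down=not → no input occurs → does not occur.
Satellite uplink lost [OR]: Transmit chain down=not, Power amp unavailable=not → no input occurs → does not occur.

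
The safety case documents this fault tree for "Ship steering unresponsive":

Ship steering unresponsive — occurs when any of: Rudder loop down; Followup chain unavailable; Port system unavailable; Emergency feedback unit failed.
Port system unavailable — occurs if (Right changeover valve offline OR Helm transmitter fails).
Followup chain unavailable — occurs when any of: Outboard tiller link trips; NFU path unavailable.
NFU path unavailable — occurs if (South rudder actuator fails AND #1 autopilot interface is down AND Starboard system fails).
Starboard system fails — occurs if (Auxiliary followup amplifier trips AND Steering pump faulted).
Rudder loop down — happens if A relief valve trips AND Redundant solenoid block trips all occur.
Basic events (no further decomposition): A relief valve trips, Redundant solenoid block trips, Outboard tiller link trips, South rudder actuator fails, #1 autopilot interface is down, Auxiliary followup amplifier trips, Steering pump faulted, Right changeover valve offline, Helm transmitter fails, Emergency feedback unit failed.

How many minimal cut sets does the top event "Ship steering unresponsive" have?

Rudder loop down [AND]: one cut set from each child combined → 1 × 1 = 1 cut set(s).
Starboard system fails [AND]: one cut set from each child combined → 1 × 1 = 1 cut set(s).
NFU path unavailable [AND]: one cut set from each child combined → 1 × 1 × 1 = 1 cut set(s).
Followup chain unavailable [OR]: union of children's cut sets → 2 cut set(s).
Port system unavailable [OR]: union of children's cut sets → 2 cut set(s).
Ship steering unresponsive [OR]: union of children's cut sets → 6 cut set(s).
Minimal cut sets: {A relief valve trips, Redundant solenoid block trips}; {Outboard tiller link trips}; {#1 autopilot interface is down, Auxiliary followup amplifier trips, South rudder actuator fails, Steering pump faulted}; {Right changeover valve offline}; {Helm transmitter fails}; {Emergency feedback unit failed}.

6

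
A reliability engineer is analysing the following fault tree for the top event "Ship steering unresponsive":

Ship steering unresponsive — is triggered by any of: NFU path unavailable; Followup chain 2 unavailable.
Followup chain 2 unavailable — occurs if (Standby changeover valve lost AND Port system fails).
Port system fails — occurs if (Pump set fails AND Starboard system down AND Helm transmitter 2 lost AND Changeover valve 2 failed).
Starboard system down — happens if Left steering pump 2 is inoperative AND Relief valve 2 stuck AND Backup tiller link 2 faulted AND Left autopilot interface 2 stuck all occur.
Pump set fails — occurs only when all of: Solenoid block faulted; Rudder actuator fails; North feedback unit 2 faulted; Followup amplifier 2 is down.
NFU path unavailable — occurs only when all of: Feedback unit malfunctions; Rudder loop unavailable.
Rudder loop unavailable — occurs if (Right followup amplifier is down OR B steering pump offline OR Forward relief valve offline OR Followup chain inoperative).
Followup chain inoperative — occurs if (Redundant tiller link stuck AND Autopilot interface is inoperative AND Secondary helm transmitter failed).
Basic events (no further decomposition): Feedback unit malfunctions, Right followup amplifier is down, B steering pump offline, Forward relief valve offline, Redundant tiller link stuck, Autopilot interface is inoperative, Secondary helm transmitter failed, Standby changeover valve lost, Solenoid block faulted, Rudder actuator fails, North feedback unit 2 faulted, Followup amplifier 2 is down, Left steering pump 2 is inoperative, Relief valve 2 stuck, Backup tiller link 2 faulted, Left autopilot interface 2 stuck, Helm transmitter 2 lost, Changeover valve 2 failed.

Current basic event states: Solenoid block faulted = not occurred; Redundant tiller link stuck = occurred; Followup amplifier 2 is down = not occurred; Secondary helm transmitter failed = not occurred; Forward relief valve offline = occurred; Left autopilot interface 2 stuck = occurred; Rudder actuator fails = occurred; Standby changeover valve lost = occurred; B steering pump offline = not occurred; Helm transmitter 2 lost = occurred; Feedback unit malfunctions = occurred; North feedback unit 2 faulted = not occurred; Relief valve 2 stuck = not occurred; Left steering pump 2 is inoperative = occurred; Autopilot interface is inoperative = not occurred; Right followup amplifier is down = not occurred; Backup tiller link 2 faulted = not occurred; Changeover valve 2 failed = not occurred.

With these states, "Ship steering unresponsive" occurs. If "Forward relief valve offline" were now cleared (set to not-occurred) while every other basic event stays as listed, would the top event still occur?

No

Counterfactual: set "Forward relief valve offline" to not occurred.
Followup chain inoperative [AND]: Redundant tiller link stuck=occurs, Autopilot interface is inoperative=not, Secondary helm transmitter failed=not → not all inputs occur → does not occur.
Rudder loop unavailable [OR]: Right followup amplifier is down=not, B steering pump offline=not, Forward relief valve offline=not, Followup chain inoperative=not → no input occurs → does not occur.
NFU path unavailable [AND]: Feedback unit malfunctions=occurs, Rudder loop unavailable=not → not all inputs occur → does not occur.
Pump set fails [AND]: Solenoid block faulted=not, Rudder actuator fails=occurs, North feedback unit 2 faulted=not, Followup amplifier 2 is down=not → not all inputs occur → does not occur.
Starboard system down [AND]: Left steering pump 2 is inoperative=occurs, Relief valve 2 stuck=not, Backup tiller link 2 faulted=not, Left autopilot interface 2 stuck=occurs → not all inputs occur → does not occur.
Port system fails [AND]: Pump set fails=not, Starboard system down=not, Helm transmitter 2 lost=occurs, Changeover valve 2 failed=not → not all inputs occur → does not occur.
Followup chain 2 unavailable [AND]: Standby changeover valve lost=occurs, Port system fails=not → not all inputs occur → does not occur.
Ship steering unresponsive [OR]: NFU path unavailable=not, Followup chain 2 unavailable=not → no input occurs → does not occur.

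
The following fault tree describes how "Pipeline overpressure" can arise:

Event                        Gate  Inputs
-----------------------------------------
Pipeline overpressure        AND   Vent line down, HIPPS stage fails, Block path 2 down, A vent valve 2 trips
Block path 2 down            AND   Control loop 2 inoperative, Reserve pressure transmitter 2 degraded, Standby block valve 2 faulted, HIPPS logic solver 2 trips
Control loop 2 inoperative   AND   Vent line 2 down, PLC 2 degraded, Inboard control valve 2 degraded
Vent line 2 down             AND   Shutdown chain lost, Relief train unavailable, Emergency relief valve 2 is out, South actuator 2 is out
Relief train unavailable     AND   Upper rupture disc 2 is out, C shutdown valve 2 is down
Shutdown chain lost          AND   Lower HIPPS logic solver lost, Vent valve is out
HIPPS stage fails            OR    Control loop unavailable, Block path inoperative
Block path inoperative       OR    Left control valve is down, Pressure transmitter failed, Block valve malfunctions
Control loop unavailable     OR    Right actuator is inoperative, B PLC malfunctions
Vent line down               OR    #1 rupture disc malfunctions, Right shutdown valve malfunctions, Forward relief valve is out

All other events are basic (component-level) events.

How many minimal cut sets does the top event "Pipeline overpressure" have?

15

Vent line down [OR]: union of children's cut sets → 3 cut set(s).
Control loop unavailable [OR]: union of children's cut sets → 2 cut set(s).
Block path inoperative [OR]: union of children's cut sets → 3 cut set(s).
HIPPS stage fails [OR]: union of children's cut sets → 5 cut set(s).
Shutdown chain lost [AND]: one cut set from each child combined → 1 × 1 = 1 cut set(s).
Relief train unavailable [AND]: one cut set from each child combined → 1 × 1 = 1 cut set(s).
Vent line 2 down [AND]: one cut set from each child combined → 1 × 1 × 1 × 1 = 1 cut set(s).
Control loop 2 inoperative [AND]: one cut set from each child combined → 1 × 1 × 1 = 1 cut set(s).
Block path 2 down [AND]: one cut set from each child combined → 1 × 1 × 1 × 1 = 1 cut set(s).
Pipeline overpressure [AND]: one cut set from each child combined → 3 × 5 × 1 × 1 = 15 cut set(s).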